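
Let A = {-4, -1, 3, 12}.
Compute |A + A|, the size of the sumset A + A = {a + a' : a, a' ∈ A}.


A + A = {a + a' : a, a' ∈ A}; |A| = 4.
General bounds: 2|A| - 1 ≤ |A + A| ≤ |A|(|A|+1)/2, i.e. 7 ≤ |A + A| ≤ 10.
Lower bound 2|A|-1 is attained iff A is an arithmetic progression.
Enumerate sums a + a' for a ≤ a' (symmetric, so this suffices):
a = -4: -4+-4=-8, -4+-1=-5, -4+3=-1, -4+12=8
a = -1: -1+-1=-2, -1+3=2, -1+12=11
a = 3: 3+3=6, 3+12=15
a = 12: 12+12=24
Distinct sums: {-8, -5, -2, -1, 2, 6, 8, 11, 15, 24}
|A + A| = 10

|A + A| = 10


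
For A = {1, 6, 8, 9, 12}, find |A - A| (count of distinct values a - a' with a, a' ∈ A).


A - A = {a - a' : a, a' ∈ A}; |A| = 5.
Bounds: 2|A|-1 ≤ |A - A| ≤ |A|² - |A| + 1, i.e. 9 ≤ |A - A| ≤ 21.
Note: 0 ∈ A - A always (from a - a). The set is symmetric: if d ∈ A - A then -d ∈ A - A.
Enumerate nonzero differences d = a - a' with a > a' (then include -d):
Positive differences: {1, 2, 3, 4, 5, 6, 7, 8, 11}
Full difference set: {0} ∪ (positive diffs) ∪ (negative diffs).
|A - A| = 1 + 2·9 = 19 (matches direct enumeration: 19).

|A - A| = 19


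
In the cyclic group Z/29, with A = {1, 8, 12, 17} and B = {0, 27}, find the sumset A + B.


Work in Z/29Z: reduce every sum a + b modulo 29.
Enumerate all 8 pairs:
a = 1: 1+0=1, 1+27=28
a = 8: 8+0=8, 8+27=6
a = 12: 12+0=12, 12+27=10
a = 17: 17+0=17, 17+27=15
Distinct residues collected: {1, 6, 8, 10, 12, 15, 17, 28}
|A + B| = 8 (out of 29 total residues).

A + B = {1, 6, 8, 10, 12, 15, 17, 28}


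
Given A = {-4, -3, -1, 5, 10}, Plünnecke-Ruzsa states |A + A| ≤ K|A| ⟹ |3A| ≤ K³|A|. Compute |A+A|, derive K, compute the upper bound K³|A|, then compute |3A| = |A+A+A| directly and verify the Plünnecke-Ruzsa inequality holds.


|A| = 5.
Step 1: Compute A + A by enumerating all 25 pairs.
A + A = {-8, -7, -6, -5, -4, -2, 1, 2, 4, 6, 7, 9, 10, 15, 20}, so |A + A| = 15.
Step 2: Doubling constant K = |A + A|/|A| = 15/5 = 15/5 ≈ 3.0000.
Step 3: Plünnecke-Ruzsa gives |3A| ≤ K³·|A| = (3.0000)³ · 5 ≈ 135.0000.
Step 4: Compute 3A = A + A + A directly by enumerating all triples (a,b,c) ∈ A³; |3A| = 31.
Step 5: Check 31 ≤ 135.0000? Yes ✓.

K = 15/5, Plünnecke-Ruzsa bound K³|A| ≈ 135.0000, |3A| = 31, inequality holds.


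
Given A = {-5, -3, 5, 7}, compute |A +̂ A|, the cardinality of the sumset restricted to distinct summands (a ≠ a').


Restricted sumset: A +̂ A = {a + a' : a ∈ A, a' ∈ A, a ≠ a'}.
Equivalently, take A + A and drop any sum 2a that is achievable ONLY as a + a for a ∈ A (i.e. sums representable only with equal summands).
Enumerate pairs (a, a') with a < a' (symmetric, so each unordered pair gives one sum; this covers all a ≠ a'):
  -5 + -3 = -8
  -5 + 5 = 0
  -5 + 7 = 2
  -3 + 5 = 2
  -3 + 7 = 4
  5 + 7 = 12
Collected distinct sums: {-8, 0, 2, 4, 12}
|A +̂ A| = 5
(Reference bound: |A +̂ A| ≥ 2|A| - 3 for |A| ≥ 2, with |A| = 4 giving ≥ 5.)

|A +̂ A| = 5


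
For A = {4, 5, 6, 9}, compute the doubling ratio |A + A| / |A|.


|A| = 4.
Compute A + A by enumerating all 16 pairs.
A + A = {8, 9, 10, 11, 12, 13, 14, 15, 18}, so |A + A| = 9.
K = |A + A| / |A| = 9/4 (already in lowest terms) ≈ 2.2500.
Reference: AP of size 4 gives K = 7/4 ≈ 1.7500; a fully generic set of size 4 gives K ≈ 2.5000.

|A| = 4, |A + A| = 9, K = 9/4.


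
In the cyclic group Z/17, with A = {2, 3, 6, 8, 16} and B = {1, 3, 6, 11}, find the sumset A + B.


Work in Z/17Z: reduce every sum a + b modulo 17.
Enumerate all 20 pairs:
a = 2: 2+1=3, 2+3=5, 2+6=8, 2+11=13
a = 3: 3+1=4, 3+3=6, 3+6=9, 3+11=14
a = 6: 6+1=7, 6+3=9, 6+6=12, 6+11=0
a = 8: 8+1=9, 8+3=11, 8+6=14, 8+11=2
a = 16: 16+1=0, 16+3=2, 16+6=5, 16+11=10
Distinct residues collected: {0, 2, 3, 4, 5, 6, 7, 8, 9, 10, 11, 12, 13, 14}
|A + B| = 14 (out of 17 total residues).

A + B = {0, 2, 3, 4, 5, 6, 7, 8, 9, 10, 11, 12, 13, 14}


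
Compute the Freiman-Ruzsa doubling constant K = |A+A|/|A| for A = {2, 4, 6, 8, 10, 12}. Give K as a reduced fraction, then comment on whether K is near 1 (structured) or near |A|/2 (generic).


|A| = 6.
Compute A + A by enumerating all 36 pairs.
A + A = {4, 6, 8, 10, 12, 14, 16, 18, 20, 22, 24}, so |A + A| = 11.
K = |A + A| / |A| = 11/6 (already in lowest terms) ≈ 1.8333.
Reference: AP of size 6 gives K = 11/6 ≈ 1.8333; a fully generic set of size 6 gives K ≈ 3.5000.

|A| = 6, |A + A| = 11, K = 11/6.


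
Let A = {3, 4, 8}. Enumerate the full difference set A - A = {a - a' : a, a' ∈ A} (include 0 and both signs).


A - A = {a - a' : a, a' ∈ A}.
Compute a - a' for each ordered pair (a, a'):
a = 3: 3-3=0, 3-4=-1, 3-8=-5
a = 4: 4-3=1, 4-4=0, 4-8=-4
a = 8: 8-3=5, 8-4=4, 8-8=0
Collecting distinct values (and noting 0 appears from a-a):
A - A = {-5, -4, -1, 0, 1, 4, 5}
|A - A| = 7

A - A = {-5, -4, -1, 0, 1, 4, 5}


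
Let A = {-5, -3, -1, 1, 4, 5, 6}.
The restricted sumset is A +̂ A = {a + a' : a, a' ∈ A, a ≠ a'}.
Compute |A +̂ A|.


Restricted sumset: A +̂ A = {a + a' : a ∈ A, a' ∈ A, a ≠ a'}.
Equivalently, take A + A and drop any sum 2a that is achievable ONLY as a + a for a ∈ A (i.e. sums representable only with equal summands).
Enumerate pairs (a, a') with a < a' (symmetric, so each unordered pair gives one sum; this covers all a ≠ a'):
  -5 + -3 = -8
  -5 + -1 = -6
  -5 + 1 = -4
  -5 + 4 = -1
  -5 + 5 = 0
  -5 + 6 = 1
  -3 + -1 = -4
  -3 + 1 = -2
  -3 + 4 = 1
  -3 + 5 = 2
  -3 + 6 = 3
  -1 + 1 = 0
  -1 + 4 = 3
  -1 + 5 = 4
  -1 + 6 = 5
  1 + 4 = 5
  1 + 5 = 6
  1 + 6 = 7
  4 + 5 = 9
  4 + 6 = 10
  5 + 6 = 11
Collected distinct sums: {-8, -6, -4, -2, -1, 0, 1, 2, 3, 4, 5, 6, 7, 9, 10, 11}
|A +̂ A| = 16
(Reference bound: |A +̂ A| ≥ 2|A| - 3 for |A| ≥ 2, with |A| = 7 giving ≥ 11.)

|A +̂ A| = 16


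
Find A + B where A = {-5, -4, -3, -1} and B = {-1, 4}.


A + B = {a + b : a ∈ A, b ∈ B}.
Enumerate all |A|·|B| = 4·2 = 8 pairs (a, b) and collect distinct sums.
a = -5: -5+-1=-6, -5+4=-1
a = -4: -4+-1=-5, -4+4=0
a = -3: -3+-1=-4, -3+4=1
a = -1: -1+-1=-2, -1+4=3
Collecting distinct sums: A + B = {-6, -5, -4, -2, -1, 0, 1, 3}
|A + B| = 8

A + B = {-6, -5, -4, -2, -1, 0, 1, 3}


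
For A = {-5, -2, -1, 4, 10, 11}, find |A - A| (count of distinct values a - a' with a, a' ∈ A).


A - A = {a - a' : a, a' ∈ A}; |A| = 6.
Bounds: 2|A|-1 ≤ |A - A| ≤ |A|² - |A| + 1, i.e. 11 ≤ |A - A| ≤ 31.
Note: 0 ∈ A - A always (from a - a). The set is symmetric: if d ∈ A - A then -d ∈ A - A.
Enumerate nonzero differences d = a - a' with a > a' (then include -d):
Positive differences: {1, 3, 4, 5, 6, 7, 9, 11, 12, 13, 15, 16}
Full difference set: {0} ∪ (positive diffs) ∪ (negative diffs).
|A - A| = 1 + 2·12 = 25 (matches direct enumeration: 25).

|A - A| = 25


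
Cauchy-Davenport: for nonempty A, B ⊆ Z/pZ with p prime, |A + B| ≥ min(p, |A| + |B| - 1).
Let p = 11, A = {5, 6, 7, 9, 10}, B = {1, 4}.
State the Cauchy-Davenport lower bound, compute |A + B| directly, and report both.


Cauchy-Davenport: |A + B| ≥ min(p, |A| + |B| - 1) for A, B nonempty in Z/pZ.
|A| = 5, |B| = 2, p = 11.
CD lower bound = min(11, 5 + 2 - 1) = min(11, 6) = 6.
Compute A + B mod 11 directly:
a = 5: 5+1=6, 5+4=9
a = 6: 6+1=7, 6+4=10
a = 7: 7+1=8, 7+4=0
a = 9: 9+1=10, 9+4=2
a = 10: 10+1=0, 10+4=3
A + B = {0, 2, 3, 6, 7, 8, 9, 10}, so |A + B| = 8.
Verify: 8 ≥ 6? Yes ✓.

CD lower bound = 6, actual |A + B| = 8.


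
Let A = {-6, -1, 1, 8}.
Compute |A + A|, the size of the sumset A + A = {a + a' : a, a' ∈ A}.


A + A = {a + a' : a, a' ∈ A}; |A| = 4.
General bounds: 2|A| - 1 ≤ |A + A| ≤ |A|(|A|+1)/2, i.e. 7 ≤ |A + A| ≤ 10.
Lower bound 2|A|-1 is attained iff A is an arithmetic progression.
Enumerate sums a + a' for a ≤ a' (symmetric, so this suffices):
a = -6: -6+-6=-12, -6+-1=-7, -6+1=-5, -6+8=2
a = -1: -1+-1=-2, -1+1=0, -1+8=7
a = 1: 1+1=2, 1+8=9
a = 8: 8+8=16
Distinct sums: {-12, -7, -5, -2, 0, 2, 7, 9, 16}
|A + A| = 9

|A + A| = 9


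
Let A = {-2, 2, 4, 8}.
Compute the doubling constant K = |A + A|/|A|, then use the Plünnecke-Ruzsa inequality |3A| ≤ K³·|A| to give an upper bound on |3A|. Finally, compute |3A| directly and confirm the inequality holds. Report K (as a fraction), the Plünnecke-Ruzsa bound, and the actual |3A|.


|A| = 4.
Step 1: Compute A + A by enumerating all 16 pairs.
A + A = {-4, 0, 2, 4, 6, 8, 10, 12, 16}, so |A + A| = 9.
Step 2: Doubling constant K = |A + A|/|A| = 9/4 = 9/4 ≈ 2.2500.
Step 3: Plünnecke-Ruzsa gives |3A| ≤ K³·|A| = (2.2500)³ · 4 ≈ 45.5625.
Step 4: Compute 3A = A + A + A directly by enumerating all triples (a,b,c) ∈ A³; |3A| = 14.
Step 5: Check 14 ≤ 45.5625? Yes ✓.

K = 9/4, Plünnecke-Ruzsa bound K³|A| ≈ 45.5625, |3A| = 14, inequality holds.


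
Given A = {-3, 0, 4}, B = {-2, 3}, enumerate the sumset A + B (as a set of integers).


A + B = {a + b : a ∈ A, b ∈ B}.
Enumerate all |A|·|B| = 3·2 = 6 pairs (a, b) and collect distinct sums.
a = -3: -3+-2=-5, -3+3=0
a = 0: 0+-2=-2, 0+3=3
a = 4: 4+-2=2, 4+3=7
Collecting distinct sums: A + B = {-5, -2, 0, 2, 3, 7}
|A + B| = 6

A + B = {-5, -2, 0, 2, 3, 7}


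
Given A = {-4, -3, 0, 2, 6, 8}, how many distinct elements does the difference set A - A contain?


A - A = {a - a' : a, a' ∈ A}; |A| = 6.
Bounds: 2|A|-1 ≤ |A - A| ≤ |A|² - |A| + 1, i.e. 11 ≤ |A - A| ≤ 31.
Note: 0 ∈ A - A always (from a - a). The set is symmetric: if d ∈ A - A then -d ∈ A - A.
Enumerate nonzero differences d = a - a' with a > a' (then include -d):
Positive differences: {1, 2, 3, 4, 5, 6, 8, 9, 10, 11, 12}
Full difference set: {0} ∪ (positive diffs) ∪ (negative diffs).
|A - A| = 1 + 2·11 = 23 (matches direct enumeration: 23).

|A - A| = 23


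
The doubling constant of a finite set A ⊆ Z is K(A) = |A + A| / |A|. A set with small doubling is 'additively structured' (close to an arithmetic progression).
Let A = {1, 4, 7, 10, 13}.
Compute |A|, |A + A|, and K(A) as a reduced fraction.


|A| = 5.
Compute A + A by enumerating all 25 pairs.
A + A = {2, 5, 8, 11, 14, 17, 20, 23, 26}, so |A + A| = 9.
K = |A + A| / |A| = 9/5 (already in lowest terms) ≈ 1.8000.
Reference: AP of size 5 gives K = 9/5 ≈ 1.8000; a fully generic set of size 5 gives K ≈ 3.0000.

|A| = 5, |A + A| = 9, K = 9/5.


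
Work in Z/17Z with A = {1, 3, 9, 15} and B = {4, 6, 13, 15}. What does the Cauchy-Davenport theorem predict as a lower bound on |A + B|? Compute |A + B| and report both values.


Cauchy-Davenport: |A + B| ≥ min(p, |A| + |B| - 1) for A, B nonempty in Z/pZ.
|A| = 4, |B| = 4, p = 17.
CD lower bound = min(17, 4 + 4 - 1) = min(17, 7) = 7.
Compute A + B mod 17 directly:
a = 1: 1+4=5, 1+6=7, 1+13=14, 1+15=16
a = 3: 3+4=7, 3+6=9, 3+13=16, 3+15=1
a = 9: 9+4=13, 9+6=15, 9+13=5, 9+15=7
a = 15: 15+4=2, 15+6=4, 15+13=11, 15+15=13
A + B = {1, 2, 4, 5, 7, 9, 11, 13, 14, 15, 16}, so |A + B| = 11.
Verify: 11 ≥ 7? Yes ✓.

CD lower bound = 7, actual |A + B| = 11.


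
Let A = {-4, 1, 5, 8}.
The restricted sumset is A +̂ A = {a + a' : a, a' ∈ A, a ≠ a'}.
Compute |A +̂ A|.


Restricted sumset: A +̂ A = {a + a' : a ∈ A, a' ∈ A, a ≠ a'}.
Equivalently, take A + A and drop any sum 2a that is achievable ONLY as a + a for a ∈ A (i.e. sums representable only with equal summands).
Enumerate pairs (a, a') with a < a' (symmetric, so each unordered pair gives one sum; this covers all a ≠ a'):
  -4 + 1 = -3
  -4 + 5 = 1
  -4 + 8 = 4
  1 + 5 = 6
  1 + 8 = 9
  5 + 8 = 13
Collected distinct sums: {-3, 1, 4, 6, 9, 13}
|A +̂ A| = 6
(Reference bound: |A +̂ A| ≥ 2|A| - 3 for |A| ≥ 2, with |A| = 4 giving ≥ 5.)

|A +̂ A| = 6


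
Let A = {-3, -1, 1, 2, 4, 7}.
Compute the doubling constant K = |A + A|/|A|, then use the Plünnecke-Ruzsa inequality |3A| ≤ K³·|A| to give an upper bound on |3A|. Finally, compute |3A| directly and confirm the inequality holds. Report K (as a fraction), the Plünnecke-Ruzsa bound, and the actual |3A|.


|A| = 6.
Step 1: Compute A + A by enumerating all 36 pairs.
A + A = {-6, -4, -2, -1, 0, 1, 2, 3, 4, 5, 6, 8, 9, 11, 14}, so |A + A| = 15.
Step 2: Doubling constant K = |A + A|/|A| = 15/6 = 15/6 ≈ 2.5000.
Step 3: Plünnecke-Ruzsa gives |3A| ≤ K³·|A| = (2.5000)³ · 6 ≈ 93.7500.
Step 4: Compute 3A = A + A + A directly by enumerating all triples (a,b,c) ∈ A³; |3A| = 25.
Step 5: Check 25 ≤ 93.7500? Yes ✓.

K = 15/6, Plünnecke-Ruzsa bound K³|A| ≈ 93.7500, |3A| = 25, inequality holds.


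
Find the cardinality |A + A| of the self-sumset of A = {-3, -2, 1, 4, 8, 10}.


A + A = {a + a' : a, a' ∈ A}; |A| = 6.
General bounds: 2|A| - 1 ≤ |A + A| ≤ |A|(|A|+1)/2, i.e. 11 ≤ |A + A| ≤ 21.
Lower bound 2|A|-1 is attained iff A is an arithmetic progression.
Enumerate sums a + a' for a ≤ a' (symmetric, so this suffices):
a = -3: -3+-3=-6, -3+-2=-5, -3+1=-2, -3+4=1, -3+8=5, -3+10=7
a = -2: -2+-2=-4, -2+1=-1, -2+4=2, -2+8=6, -2+10=8
a = 1: 1+1=2, 1+4=5, 1+8=9, 1+10=11
a = 4: 4+4=8, 4+8=12, 4+10=14
a = 8: 8+8=16, 8+10=18
a = 10: 10+10=20
Distinct sums: {-6, -5, -4, -2, -1, 1, 2, 5, 6, 7, 8, 9, 11, 12, 14, 16, 18, 20}
|A + A| = 18

|A + A| = 18


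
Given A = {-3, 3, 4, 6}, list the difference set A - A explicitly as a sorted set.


A - A = {a - a' : a, a' ∈ A}.
Compute a - a' for each ordered pair (a, a'):
a = -3: -3--3=0, -3-3=-6, -3-4=-7, -3-6=-9
a = 3: 3--3=6, 3-3=0, 3-4=-1, 3-6=-3
a = 4: 4--3=7, 4-3=1, 4-4=0, 4-6=-2
a = 6: 6--3=9, 6-3=3, 6-4=2, 6-6=0
Collecting distinct values (and noting 0 appears from a-a):
A - A = {-9, -7, -6, -3, -2, -1, 0, 1, 2, 3, 6, 7, 9}
|A - A| = 13

A - A = {-9, -7, -6, -3, -2, -1, 0, 1, 2, 3, 6, 7, 9}


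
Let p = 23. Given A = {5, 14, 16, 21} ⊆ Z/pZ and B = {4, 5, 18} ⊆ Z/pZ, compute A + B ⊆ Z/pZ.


Work in Z/23Z: reduce every sum a + b modulo 23.
Enumerate all 12 pairs:
a = 5: 5+4=9, 5+5=10, 5+18=0
a = 14: 14+4=18, 14+5=19, 14+18=9
a = 16: 16+4=20, 16+5=21, 16+18=11
a = 21: 21+4=2, 21+5=3, 21+18=16
Distinct residues collected: {0, 2, 3, 9, 10, 11, 16, 18, 19, 20, 21}
|A + B| = 11 (out of 23 total residues).

A + B = {0, 2, 3, 9, 10, 11, 16, 18, 19, 20, 21}


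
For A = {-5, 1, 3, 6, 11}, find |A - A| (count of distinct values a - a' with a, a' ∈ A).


A - A = {a - a' : a, a' ∈ A}; |A| = 5.
Bounds: 2|A|-1 ≤ |A - A| ≤ |A|² - |A| + 1, i.e. 9 ≤ |A - A| ≤ 21.
Note: 0 ∈ A - A always (from a - a). The set is symmetric: if d ∈ A - A then -d ∈ A - A.
Enumerate nonzero differences d = a - a' with a > a' (then include -d):
Positive differences: {2, 3, 5, 6, 8, 10, 11, 16}
Full difference set: {0} ∪ (positive diffs) ∪ (negative diffs).
|A - A| = 1 + 2·8 = 17 (matches direct enumeration: 17).

|A - A| = 17


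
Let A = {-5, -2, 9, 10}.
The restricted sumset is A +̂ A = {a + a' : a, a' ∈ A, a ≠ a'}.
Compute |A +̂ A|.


Restricted sumset: A +̂ A = {a + a' : a ∈ A, a' ∈ A, a ≠ a'}.
Equivalently, take A + A and drop any sum 2a that is achievable ONLY as a + a for a ∈ A (i.e. sums representable only with equal summands).
Enumerate pairs (a, a') with a < a' (symmetric, so each unordered pair gives one sum; this covers all a ≠ a'):
  -5 + -2 = -7
  -5 + 9 = 4
  -5 + 10 = 5
  -2 + 9 = 7
  -2 + 10 = 8
  9 + 10 = 19
Collected distinct sums: {-7, 4, 5, 7, 8, 19}
|A +̂ A| = 6
(Reference bound: |A +̂ A| ≥ 2|A| - 3 for |A| ≥ 2, with |A| = 4 giving ≥ 5.)

|A +̂ A| = 6


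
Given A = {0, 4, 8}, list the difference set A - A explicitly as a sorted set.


A - A = {a - a' : a, a' ∈ A}.
Compute a - a' for each ordered pair (a, a'):
a = 0: 0-0=0, 0-4=-4, 0-8=-8
a = 4: 4-0=4, 4-4=0, 4-8=-4
a = 8: 8-0=8, 8-4=4, 8-8=0
Collecting distinct values (and noting 0 appears from a-a):
A - A = {-8, -4, 0, 4, 8}
|A - A| = 5

A - A = {-8, -4, 0, 4, 8}


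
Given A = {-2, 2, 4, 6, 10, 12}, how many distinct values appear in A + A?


A + A = {a + a' : a, a' ∈ A}; |A| = 6.
General bounds: 2|A| - 1 ≤ |A + A| ≤ |A|(|A|+1)/2, i.e. 11 ≤ |A + A| ≤ 21.
Lower bound 2|A|-1 is attained iff A is an arithmetic progression.
Enumerate sums a + a' for a ≤ a' (symmetric, so this suffices):
a = -2: -2+-2=-4, -2+2=0, -2+4=2, -2+6=4, -2+10=8, -2+12=10
a = 2: 2+2=4, 2+4=6, 2+6=8, 2+10=12, 2+12=14
a = 4: 4+4=8, 4+6=10, 4+10=14, 4+12=16
a = 6: 6+6=12, 6+10=16, 6+12=18
a = 10: 10+10=20, 10+12=22
a = 12: 12+12=24
Distinct sums: {-4, 0, 2, 4, 6, 8, 10, 12, 14, 16, 18, 20, 22, 24}
|A + A| = 14

|A + A| = 14


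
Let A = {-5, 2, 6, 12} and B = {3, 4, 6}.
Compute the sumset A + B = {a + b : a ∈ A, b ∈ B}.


A + B = {a + b : a ∈ A, b ∈ B}.
Enumerate all |A|·|B| = 4·3 = 12 pairs (a, b) and collect distinct sums.
a = -5: -5+3=-2, -5+4=-1, -5+6=1
a = 2: 2+3=5, 2+4=6, 2+6=8
a = 6: 6+3=9, 6+4=10, 6+6=12
a = 12: 12+3=15, 12+4=16, 12+6=18
Collecting distinct sums: A + B = {-2, -1, 1, 5, 6, 8, 9, 10, 12, 15, 16, 18}
|A + B| = 12

A + B = {-2, -1, 1, 5, 6, 8, 9, 10, 12, 15, 16, 18}


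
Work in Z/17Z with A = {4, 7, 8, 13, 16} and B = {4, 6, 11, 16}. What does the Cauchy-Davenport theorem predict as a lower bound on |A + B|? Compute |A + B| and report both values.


Cauchy-Davenport: |A + B| ≥ min(p, |A| + |B| - 1) for A, B nonempty in Z/pZ.
|A| = 5, |B| = 4, p = 17.
CD lower bound = min(17, 5 + 4 - 1) = min(17, 8) = 8.
Compute A + B mod 17 directly:
a = 4: 4+4=8, 4+6=10, 4+11=15, 4+16=3
a = 7: 7+4=11, 7+6=13, 7+11=1, 7+16=6
a = 8: 8+4=12, 8+6=14, 8+11=2, 8+16=7
a = 13: 13+4=0, 13+6=2, 13+11=7, 13+16=12
a = 16: 16+4=3, 16+6=5, 16+11=10, 16+16=15
A + B = {0, 1, 2, 3, 5, 6, 7, 8, 10, 11, 12, 13, 14, 15}, so |A + B| = 14.
Verify: 14 ≥ 8? Yes ✓.

CD lower bound = 8, actual |A + B| = 14.


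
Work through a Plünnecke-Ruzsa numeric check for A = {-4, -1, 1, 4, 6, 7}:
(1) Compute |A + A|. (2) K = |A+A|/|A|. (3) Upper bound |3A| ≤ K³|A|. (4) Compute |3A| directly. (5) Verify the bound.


|A| = 6.
Step 1: Compute A + A by enumerating all 36 pairs.
A + A = {-8, -5, -3, -2, 0, 2, 3, 5, 6, 7, 8, 10, 11, 12, 13, 14}, so |A + A| = 16.
Step 2: Doubling constant K = |A + A|/|A| = 16/6 = 16/6 ≈ 2.6667.
Step 3: Plünnecke-Ruzsa gives |3A| ≤ K³·|A| = (2.6667)³ · 6 ≈ 113.7778.
Step 4: Compute 3A = A + A + A directly by enumerating all triples (a,b,c) ∈ A³; |3A| = 29.
Step 5: Check 29 ≤ 113.7778? Yes ✓.

K = 16/6, Plünnecke-Ruzsa bound K³|A| ≈ 113.7778, |3A| = 29, inequality holds.


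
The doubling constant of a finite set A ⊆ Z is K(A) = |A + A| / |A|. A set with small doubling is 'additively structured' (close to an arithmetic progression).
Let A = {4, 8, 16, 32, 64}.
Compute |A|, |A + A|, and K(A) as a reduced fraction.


|A| = 5.
Compute A + A by enumerating all 25 pairs.
A + A = {8, 12, 16, 20, 24, 32, 36, 40, 48, 64, 68, 72, 80, 96, 128}, so |A + A| = 15.
K = |A + A| / |A| = 15/5 = 3/1 ≈ 3.0000.
Reference: AP of size 5 gives K = 9/5 ≈ 1.8000; a fully generic set of size 5 gives K ≈ 3.0000.

|A| = 5, |A + A| = 15, K = 15/5 = 3/1.


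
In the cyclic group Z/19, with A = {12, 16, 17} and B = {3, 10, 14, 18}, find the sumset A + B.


Work in Z/19Z: reduce every sum a + b modulo 19.
Enumerate all 12 pairs:
a = 12: 12+3=15, 12+10=3, 12+14=7, 12+18=11
a = 16: 16+3=0, 16+10=7, 16+14=11, 16+18=15
a = 17: 17+3=1, 17+10=8, 17+14=12, 17+18=16
Distinct residues collected: {0, 1, 3, 7, 8, 11, 12, 15, 16}
|A + B| = 9 (out of 19 total residues).

A + B = {0, 1, 3, 7, 8, 11, 12, 15, 16}


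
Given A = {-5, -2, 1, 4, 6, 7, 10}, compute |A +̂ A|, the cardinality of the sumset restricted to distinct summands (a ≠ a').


Restricted sumset: A +̂ A = {a + a' : a ∈ A, a' ∈ A, a ≠ a'}.
Equivalently, take A + A and drop any sum 2a that is achievable ONLY as a + a for a ∈ A (i.e. sums representable only with equal summands).
Enumerate pairs (a, a') with a < a' (symmetric, so each unordered pair gives one sum; this covers all a ≠ a'):
  -5 + -2 = -7
  -5 + 1 = -4
  -5 + 4 = -1
  -5 + 6 = 1
  -5 + 7 = 2
  -5 + 10 = 5
  -2 + 1 = -1
  -2 + 4 = 2
  -2 + 6 = 4
  -2 + 7 = 5
  -2 + 10 = 8
  1 + 4 = 5
  1 + 6 = 7
  1 + 7 = 8
  1 + 10 = 11
  4 + 6 = 10
  4 + 7 = 11
  4 + 10 = 14
  6 + 7 = 13
  6 + 10 = 16
  7 + 10 = 17
Collected distinct sums: {-7, -4, -1, 1, 2, 4, 5, 7, 8, 10, 11, 13, 14, 16, 17}
|A +̂ A| = 15
(Reference bound: |A +̂ A| ≥ 2|A| - 3 for |A| ≥ 2, with |A| = 7 giving ≥ 11.)

|A +̂ A| = 15


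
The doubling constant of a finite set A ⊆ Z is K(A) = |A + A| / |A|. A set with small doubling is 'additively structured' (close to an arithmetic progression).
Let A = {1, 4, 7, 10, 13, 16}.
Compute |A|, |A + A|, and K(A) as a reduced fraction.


|A| = 6.
Compute A + A by enumerating all 36 pairs.
A + A = {2, 5, 8, 11, 14, 17, 20, 23, 26, 29, 32}, so |A + A| = 11.
K = |A + A| / |A| = 11/6 (already in lowest terms) ≈ 1.8333.
Reference: AP of size 6 gives K = 11/6 ≈ 1.8333; a fully generic set of size 6 gives K ≈ 3.5000.

|A| = 6, |A + A| = 11, K = 11/6.


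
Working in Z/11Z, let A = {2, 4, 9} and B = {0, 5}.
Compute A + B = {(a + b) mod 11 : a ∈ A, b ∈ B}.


Work in Z/11Z: reduce every sum a + b modulo 11.
Enumerate all 6 pairs:
a = 2: 2+0=2, 2+5=7
a = 4: 4+0=4, 4+5=9
a = 9: 9+0=9, 9+5=3
Distinct residues collected: {2, 3, 4, 7, 9}
|A + B| = 5 (out of 11 total residues).

A + B = {2, 3, 4, 7, 9}


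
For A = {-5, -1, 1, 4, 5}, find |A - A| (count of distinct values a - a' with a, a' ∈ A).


A - A = {a - a' : a, a' ∈ A}; |A| = 5.
Bounds: 2|A|-1 ≤ |A - A| ≤ |A|² - |A| + 1, i.e. 9 ≤ |A - A| ≤ 21.
Note: 0 ∈ A - A always (from a - a). The set is symmetric: if d ∈ A - A then -d ∈ A - A.
Enumerate nonzero differences d = a - a' with a > a' (then include -d):
Positive differences: {1, 2, 3, 4, 5, 6, 9, 10}
Full difference set: {0} ∪ (positive diffs) ∪ (negative diffs).
|A - A| = 1 + 2·8 = 17 (matches direct enumeration: 17).

|A - A| = 17


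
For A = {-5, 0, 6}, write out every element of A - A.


A - A = {a - a' : a, a' ∈ A}.
Compute a - a' for each ordered pair (a, a'):
a = -5: -5--5=0, -5-0=-5, -5-6=-11
a = 0: 0--5=5, 0-0=0, 0-6=-6
a = 6: 6--5=11, 6-0=6, 6-6=0
Collecting distinct values (and noting 0 appears from a-a):
A - A = {-11, -6, -5, 0, 5, 6, 11}
|A - A| = 7

A - A = {-11, -6, -5, 0, 5, 6, 11}


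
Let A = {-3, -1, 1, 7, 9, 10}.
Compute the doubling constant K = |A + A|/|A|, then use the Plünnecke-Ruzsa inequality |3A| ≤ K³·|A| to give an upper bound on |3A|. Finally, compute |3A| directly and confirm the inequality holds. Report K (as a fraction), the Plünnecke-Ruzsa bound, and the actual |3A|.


|A| = 6.
Step 1: Compute A + A by enumerating all 36 pairs.
A + A = {-6, -4, -2, 0, 2, 4, 6, 7, 8, 9, 10, 11, 14, 16, 17, 18, 19, 20}, so |A + A| = 18.
Step 2: Doubling constant K = |A + A|/|A| = 18/6 = 18/6 ≈ 3.0000.
Step 3: Plünnecke-Ruzsa gives |3A| ≤ K³·|A| = (3.0000)³ · 6 ≈ 162.0000.
Step 4: Compute 3A = A + A + A directly by enumerating all triples (a,b,c) ∈ A³; |3A| = 33.
Step 5: Check 33 ≤ 162.0000? Yes ✓.

K = 18/6, Plünnecke-Ruzsa bound K³|A| ≈ 162.0000, |3A| = 33, inequality holds.


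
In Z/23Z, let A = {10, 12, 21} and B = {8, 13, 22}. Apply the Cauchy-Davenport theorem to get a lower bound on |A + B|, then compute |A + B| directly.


Cauchy-Davenport: |A + B| ≥ min(p, |A| + |B| - 1) for A, B nonempty in Z/pZ.
|A| = 3, |B| = 3, p = 23.
CD lower bound = min(23, 3 + 3 - 1) = min(23, 5) = 5.
Compute A + B mod 23 directly:
a = 10: 10+8=18, 10+13=0, 10+22=9
a = 12: 12+8=20, 12+13=2, 12+22=11
a = 21: 21+8=6, 21+13=11, 21+22=20
A + B = {0, 2, 6, 9, 11, 18, 20}, so |A + B| = 7.
Verify: 7 ≥ 5? Yes ✓.

CD lower bound = 5, actual |A + B| = 7.


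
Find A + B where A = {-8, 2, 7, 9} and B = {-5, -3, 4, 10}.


A + B = {a + b : a ∈ A, b ∈ B}.
Enumerate all |A|·|B| = 4·4 = 16 pairs (a, b) and collect distinct sums.
a = -8: -8+-5=-13, -8+-3=-11, -8+4=-4, -8+10=2
a = 2: 2+-5=-3, 2+-3=-1, 2+4=6, 2+10=12
a = 7: 7+-5=2, 7+-3=4, 7+4=11, 7+10=17
a = 9: 9+-5=4, 9+-3=6, 9+4=13, 9+10=19
Collecting distinct sums: A + B = {-13, -11, -4, -3, -1, 2, 4, 6, 11, 12, 13, 17, 19}
|A + B| = 13

A + B = {-13, -11, -4, -3, -1, 2, 4, 6, 11, 12, 13, 17, 19}


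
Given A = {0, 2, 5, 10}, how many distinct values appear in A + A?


A + A = {a + a' : a, a' ∈ A}; |A| = 4.
General bounds: 2|A| - 1 ≤ |A + A| ≤ |A|(|A|+1)/2, i.e. 7 ≤ |A + A| ≤ 10.
Lower bound 2|A|-1 is attained iff A is an arithmetic progression.
Enumerate sums a + a' for a ≤ a' (symmetric, so this suffices):
a = 0: 0+0=0, 0+2=2, 0+5=5, 0+10=10
a = 2: 2+2=4, 2+5=7, 2+10=12
a = 5: 5+5=10, 5+10=15
a = 10: 10+10=20
Distinct sums: {0, 2, 4, 5, 7, 10, 12, 15, 20}
|A + A| = 9

|A + A| = 9


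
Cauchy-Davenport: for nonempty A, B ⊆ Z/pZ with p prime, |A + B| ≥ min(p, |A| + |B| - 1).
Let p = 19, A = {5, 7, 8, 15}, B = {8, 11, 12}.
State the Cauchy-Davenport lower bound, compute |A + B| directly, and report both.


Cauchy-Davenport: |A + B| ≥ min(p, |A| + |B| - 1) for A, B nonempty in Z/pZ.
|A| = 4, |B| = 3, p = 19.
CD lower bound = min(19, 4 + 3 - 1) = min(19, 6) = 6.
Compute A + B mod 19 directly:
a = 5: 5+8=13, 5+11=16, 5+12=17
a = 7: 7+8=15, 7+11=18, 7+12=0
a = 8: 8+8=16, 8+11=0, 8+12=1
a = 15: 15+8=4, 15+11=7, 15+12=8
A + B = {0, 1, 4, 7, 8, 13, 15, 16, 17, 18}, so |A + B| = 10.
Verify: 10 ≥ 6? Yes ✓.

CD lower bound = 6, actual |A + B| = 10.


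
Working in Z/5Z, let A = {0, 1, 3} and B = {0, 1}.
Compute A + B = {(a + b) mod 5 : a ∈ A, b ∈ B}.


Work in Z/5Z: reduce every sum a + b modulo 5.
Enumerate all 6 pairs:
a = 0: 0+0=0, 0+1=1
a = 1: 1+0=1, 1+1=2
a = 3: 3+0=3, 3+1=4
Distinct residues collected: {0, 1, 2, 3, 4}
|A + B| = 5 (out of 5 total residues).

A + B = {0, 1, 2, 3, 4}


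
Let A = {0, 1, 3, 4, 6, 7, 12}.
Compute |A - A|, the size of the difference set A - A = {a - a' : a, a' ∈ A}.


A - A = {a - a' : a, a' ∈ A}; |A| = 7.
Bounds: 2|A|-1 ≤ |A - A| ≤ |A|² - |A| + 1, i.e. 13 ≤ |A - A| ≤ 43.
Note: 0 ∈ A - A always (from a - a). The set is symmetric: if d ∈ A - A then -d ∈ A - A.
Enumerate nonzero differences d = a - a' with a > a' (then include -d):
Positive differences: {1, 2, 3, 4, 5, 6, 7, 8, 9, 11, 12}
Full difference set: {0} ∪ (positive diffs) ∪ (negative diffs).
|A - A| = 1 + 2·11 = 23 (matches direct enumeration: 23).

|A - A| = 23


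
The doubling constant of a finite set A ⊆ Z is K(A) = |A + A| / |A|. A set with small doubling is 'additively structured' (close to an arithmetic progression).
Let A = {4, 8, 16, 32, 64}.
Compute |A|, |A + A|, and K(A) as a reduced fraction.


|A| = 5.
Compute A + A by enumerating all 25 pairs.
A + A = {8, 12, 16, 20, 24, 32, 36, 40, 48, 64, 68, 72, 80, 96, 128}, so |A + A| = 15.
K = |A + A| / |A| = 15/5 = 3/1 ≈ 3.0000.
Reference: AP of size 5 gives K = 9/5 ≈ 1.8000; a fully generic set of size 5 gives K ≈ 3.0000.

|A| = 5, |A + A| = 15, K = 15/5 = 3/1.


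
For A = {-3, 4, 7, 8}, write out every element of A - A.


A - A = {a - a' : a, a' ∈ A}.
Compute a - a' for each ordered pair (a, a'):
a = -3: -3--3=0, -3-4=-7, -3-7=-10, -3-8=-11
a = 4: 4--3=7, 4-4=0, 4-7=-3, 4-8=-4
a = 7: 7--3=10, 7-4=3, 7-7=0, 7-8=-1
a = 8: 8--3=11, 8-4=4, 8-7=1, 8-8=0
Collecting distinct values (and noting 0 appears from a-a):
A - A = {-11, -10, -7, -4, -3, -1, 0, 1, 3, 4, 7, 10, 11}
|A - A| = 13

A - A = {-11, -10, -7, -4, -3, -1, 0, 1, 3, 4, 7, 10, 11}


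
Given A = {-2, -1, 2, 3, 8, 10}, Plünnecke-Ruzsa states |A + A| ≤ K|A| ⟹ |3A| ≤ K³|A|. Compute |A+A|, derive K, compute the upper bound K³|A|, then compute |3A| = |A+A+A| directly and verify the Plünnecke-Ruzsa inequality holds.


|A| = 6.
Step 1: Compute A + A by enumerating all 36 pairs.
A + A = {-4, -3, -2, 0, 1, 2, 4, 5, 6, 7, 8, 9, 10, 11, 12, 13, 16, 18, 20}, so |A + A| = 19.
Step 2: Doubling constant K = |A + A|/|A| = 19/6 = 19/6 ≈ 3.1667.
Step 3: Plünnecke-Ruzsa gives |3A| ≤ K³·|A| = (3.1667)³ · 6 ≈ 190.5278.
Step 4: Compute 3A = A + A + A directly by enumerating all triples (a,b,c) ∈ A³; |3A| = 34.
Step 5: Check 34 ≤ 190.5278? Yes ✓.

K = 19/6, Plünnecke-Ruzsa bound K³|A| ≈ 190.5278, |3A| = 34, inequality holds.


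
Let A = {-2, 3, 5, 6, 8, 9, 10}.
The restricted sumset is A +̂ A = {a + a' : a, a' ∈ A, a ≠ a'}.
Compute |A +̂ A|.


Restricted sumset: A +̂ A = {a + a' : a ∈ A, a' ∈ A, a ≠ a'}.
Equivalently, take A + A and drop any sum 2a that is achievable ONLY as a + a for a ∈ A (i.e. sums representable only with equal summands).
Enumerate pairs (a, a') with a < a' (symmetric, so each unordered pair gives one sum; this covers all a ≠ a'):
  -2 + 3 = 1
  -2 + 5 = 3
  -2 + 6 = 4
  -2 + 8 = 6
  -2 + 9 = 7
  -2 + 10 = 8
  3 + 5 = 8
  3 + 6 = 9
  3 + 8 = 11
  3 + 9 = 12
  3 + 10 = 13
  5 + 6 = 11
  5 + 8 = 13
  5 + 9 = 14
  5 + 10 = 15
  6 + 8 = 14
  6 + 9 = 15
  6 + 10 = 16
  8 + 9 = 17
  8 + 10 = 18
  9 + 10 = 19
Collected distinct sums: {1, 3, 4, 6, 7, 8, 9, 11, 12, 13, 14, 15, 16, 17, 18, 19}
|A +̂ A| = 16
(Reference bound: |A +̂ A| ≥ 2|A| - 3 for |A| ≥ 2, with |A| = 7 giving ≥ 11.)

|A +̂ A| = 16


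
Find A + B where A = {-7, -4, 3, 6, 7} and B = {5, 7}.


A + B = {a + b : a ∈ A, b ∈ B}.
Enumerate all |A|·|B| = 5·2 = 10 pairs (a, b) and collect distinct sums.
a = -7: -7+5=-2, -7+7=0
a = -4: -4+5=1, -4+7=3
a = 3: 3+5=8, 3+7=10
a = 6: 6+5=11, 6+7=13
a = 7: 7+5=12, 7+7=14
Collecting distinct sums: A + B = {-2, 0, 1, 3, 8, 10, 11, 12, 13, 14}
|A + B| = 10

A + B = {-2, 0, 1, 3, 8, 10, 11, 12, 13, 14}


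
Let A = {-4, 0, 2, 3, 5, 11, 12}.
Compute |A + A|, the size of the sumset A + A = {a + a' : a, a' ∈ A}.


A + A = {a + a' : a, a' ∈ A}; |A| = 7.
General bounds: 2|A| - 1 ≤ |A + A| ≤ |A|(|A|+1)/2, i.e. 13 ≤ |A + A| ≤ 28.
Lower bound 2|A|-1 is attained iff A is an arithmetic progression.
Enumerate sums a + a' for a ≤ a' (symmetric, so this suffices):
a = -4: -4+-4=-8, -4+0=-4, -4+2=-2, -4+3=-1, -4+5=1, -4+11=7, -4+12=8
a = 0: 0+0=0, 0+2=2, 0+3=3, 0+5=5, 0+11=11, 0+12=12
a = 2: 2+2=4, 2+3=5, 2+5=7, 2+11=13, 2+12=14
a = 3: 3+3=6, 3+5=8, 3+11=14, 3+12=15
a = 5: 5+5=10, 5+11=16, 5+12=17
a = 11: 11+11=22, 11+12=23
a = 12: 12+12=24
Distinct sums: {-8, -4, -2, -1, 0, 1, 2, 3, 4, 5, 6, 7, 8, 10, 11, 12, 13, 14, 15, 16, 17, 22, 23, 24}
|A + A| = 24

|A + A| = 24


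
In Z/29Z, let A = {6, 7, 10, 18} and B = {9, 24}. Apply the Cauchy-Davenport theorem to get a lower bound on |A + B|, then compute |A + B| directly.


Cauchy-Davenport: |A + B| ≥ min(p, |A| + |B| - 1) for A, B nonempty in Z/pZ.
|A| = 4, |B| = 2, p = 29.
CD lower bound = min(29, 4 + 2 - 1) = min(29, 5) = 5.
Compute A + B mod 29 directly:
a = 6: 6+9=15, 6+24=1
a = 7: 7+9=16, 7+24=2
a = 10: 10+9=19, 10+24=5
a = 18: 18+9=27, 18+24=13
A + B = {1, 2, 5, 13, 15, 16, 19, 27}, so |A + B| = 8.
Verify: 8 ≥ 5? Yes ✓.

CD lower bound = 5, actual |A + B| = 8.


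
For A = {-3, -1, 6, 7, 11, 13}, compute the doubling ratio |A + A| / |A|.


|A| = 6.
Compute A + A by enumerating all 36 pairs.
A + A = {-6, -4, -2, 3, 4, 5, 6, 8, 10, 12, 13, 14, 17, 18, 19, 20, 22, 24, 26}, so |A + A| = 19.
K = |A + A| / |A| = 19/6 (already in lowest terms) ≈ 3.1667.
Reference: AP of size 6 gives K = 11/6 ≈ 1.8333; a fully generic set of size 6 gives K ≈ 3.5000.

|A| = 6, |A + A| = 19, K = 19/6.


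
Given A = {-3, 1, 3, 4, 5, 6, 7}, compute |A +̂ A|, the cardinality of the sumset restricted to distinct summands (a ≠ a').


Restricted sumset: A +̂ A = {a + a' : a ∈ A, a' ∈ A, a ≠ a'}.
Equivalently, take A + A and drop any sum 2a that is achievable ONLY as a + a for a ∈ A (i.e. sums representable only with equal summands).
Enumerate pairs (a, a') with a < a' (symmetric, so each unordered pair gives one sum; this covers all a ≠ a'):
  -3 + 1 = -2
  -3 + 3 = 0
  -3 + 4 = 1
  -3 + 5 = 2
  -3 + 6 = 3
  -3 + 7 = 4
  1 + 3 = 4
  1 + 4 = 5
  1 + 5 = 6
  1 + 6 = 7
  1 + 7 = 8
  3 + 4 = 7
  3 + 5 = 8
  3 + 6 = 9
  3 + 7 = 10
  4 + 5 = 9
  4 + 6 = 10
  4 + 7 = 11
  5 + 6 = 11
  5 + 7 = 12
  6 + 7 = 13
Collected distinct sums: {-2, 0, 1, 2, 3, 4, 5, 6, 7, 8, 9, 10, 11, 12, 13}
|A +̂ A| = 15
(Reference bound: |A +̂ A| ≥ 2|A| - 3 for |A| ≥ 2, with |A| = 7 giving ≥ 11.)

|A +̂ A| = 15


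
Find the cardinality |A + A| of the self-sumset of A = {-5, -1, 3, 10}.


A + A = {a + a' : a, a' ∈ A}; |A| = 4.
General bounds: 2|A| - 1 ≤ |A + A| ≤ |A|(|A|+1)/2, i.e. 7 ≤ |A + A| ≤ 10.
Lower bound 2|A|-1 is attained iff A is an arithmetic progression.
Enumerate sums a + a' for a ≤ a' (symmetric, so this suffices):
a = -5: -5+-5=-10, -5+-1=-6, -5+3=-2, -5+10=5
a = -1: -1+-1=-2, -1+3=2, -1+10=9
a = 3: 3+3=6, 3+10=13
a = 10: 10+10=20
Distinct sums: {-10, -6, -2, 2, 5, 6, 9, 13, 20}
|A + A| = 9

|A + A| = 9


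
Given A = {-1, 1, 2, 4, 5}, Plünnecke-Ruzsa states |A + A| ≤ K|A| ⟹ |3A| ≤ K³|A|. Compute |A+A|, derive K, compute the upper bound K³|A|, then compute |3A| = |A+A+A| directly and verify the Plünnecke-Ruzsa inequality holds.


|A| = 5.
Step 1: Compute A + A by enumerating all 25 pairs.
A + A = {-2, 0, 1, 2, 3, 4, 5, 6, 7, 8, 9, 10}, so |A + A| = 12.
Step 2: Doubling constant K = |A + A|/|A| = 12/5 = 12/5 ≈ 2.4000.
Step 3: Plünnecke-Ruzsa gives |3A| ≤ K³·|A| = (2.4000)³ · 5 ≈ 69.1200.
Step 4: Compute 3A = A + A + A directly by enumerating all triples (a,b,c) ∈ A³; |3A| = 18.
Step 5: Check 18 ≤ 69.1200? Yes ✓.

K = 12/5, Plünnecke-Ruzsa bound K³|A| ≈ 69.1200, |3A| = 18, inequality holds.


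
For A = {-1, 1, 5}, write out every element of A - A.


A - A = {a - a' : a, a' ∈ A}.
Compute a - a' for each ordered pair (a, a'):
a = -1: -1--1=0, -1-1=-2, -1-5=-6
a = 1: 1--1=2, 1-1=0, 1-5=-4
a = 5: 5--1=6, 5-1=4, 5-5=0
Collecting distinct values (and noting 0 appears from a-a):
A - A = {-6, -4, -2, 0, 2, 4, 6}
|A - A| = 7

A - A = {-6, -4, -2, 0, 2, 4, 6}


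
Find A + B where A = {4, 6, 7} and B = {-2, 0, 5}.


A + B = {a + b : a ∈ A, b ∈ B}.
Enumerate all |A|·|B| = 3·3 = 9 pairs (a, b) and collect distinct sums.
a = 4: 4+-2=2, 4+0=4, 4+5=9
a = 6: 6+-2=4, 6+0=6, 6+5=11
a = 7: 7+-2=5, 7+0=7, 7+5=12
Collecting distinct sums: A + B = {2, 4, 5, 6, 7, 9, 11, 12}
|A + B| = 8

A + B = {2, 4, 5, 6, 7, 9, 11, 12}


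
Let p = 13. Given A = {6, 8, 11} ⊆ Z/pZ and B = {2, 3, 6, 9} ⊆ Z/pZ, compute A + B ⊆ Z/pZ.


Work in Z/13Z: reduce every sum a + b modulo 13.
Enumerate all 12 pairs:
a = 6: 6+2=8, 6+3=9, 6+6=12, 6+9=2
a = 8: 8+2=10, 8+3=11, 8+6=1, 8+9=4
a = 11: 11+2=0, 11+3=1, 11+6=4, 11+9=7
Distinct residues collected: {0, 1, 2, 4, 7, 8, 9, 10, 11, 12}
|A + B| = 10 (out of 13 total residues).

A + B = {0, 1, 2, 4, 7, 8, 9, 10, 11, 12}


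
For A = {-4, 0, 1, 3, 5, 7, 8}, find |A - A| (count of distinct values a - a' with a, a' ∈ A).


A - A = {a - a' : a, a' ∈ A}; |A| = 7.
Bounds: 2|A|-1 ≤ |A - A| ≤ |A|² - |A| + 1, i.e. 13 ≤ |A - A| ≤ 43.
Note: 0 ∈ A - A always (from a - a). The set is symmetric: if d ∈ A - A then -d ∈ A - A.
Enumerate nonzero differences d = a - a' with a > a' (then include -d):
Positive differences: {1, 2, 3, 4, 5, 6, 7, 8, 9, 11, 12}
Full difference set: {0} ∪ (positive diffs) ∪ (negative diffs).
|A - A| = 1 + 2·11 = 23 (matches direct enumeration: 23).

|A - A| = 23


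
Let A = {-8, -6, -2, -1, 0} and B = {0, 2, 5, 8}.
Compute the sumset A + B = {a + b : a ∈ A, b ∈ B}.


A + B = {a + b : a ∈ A, b ∈ B}.
Enumerate all |A|·|B| = 5·4 = 20 pairs (a, b) and collect distinct sums.
a = -8: -8+0=-8, -8+2=-6, -8+5=-3, -8+8=0
a = -6: -6+0=-6, -6+2=-4, -6+5=-1, -6+8=2
a = -2: -2+0=-2, -2+2=0, -2+5=3, -2+8=6
a = -1: -1+0=-1, -1+2=1, -1+5=4, -1+8=7
a = 0: 0+0=0, 0+2=2, 0+5=5, 0+8=8
Collecting distinct sums: A + B = {-8, -6, -4, -3, -2, -1, 0, 1, 2, 3, 4, 5, 6, 7, 8}
|A + B| = 15

A + B = {-8, -6, -4, -3, -2, -1, 0, 1, 2, 3, 4, 5, 6, 7, 8}


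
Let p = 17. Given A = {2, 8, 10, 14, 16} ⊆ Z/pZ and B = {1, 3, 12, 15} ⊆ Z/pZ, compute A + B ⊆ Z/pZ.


Work in Z/17Z: reduce every sum a + b modulo 17.
Enumerate all 20 pairs:
a = 2: 2+1=3, 2+3=5, 2+12=14, 2+15=0
a = 8: 8+1=9, 8+3=11, 8+12=3, 8+15=6
a = 10: 10+1=11, 10+3=13, 10+12=5, 10+15=8
a = 14: 14+1=15, 14+3=0, 14+12=9, 14+15=12
a = 16: 16+1=0, 16+3=2, 16+12=11, 16+15=14
Distinct residues collected: {0, 2, 3, 5, 6, 8, 9, 11, 12, 13, 14, 15}
|A + B| = 12 (out of 17 total residues).

A + B = {0, 2, 3, 5, 6, 8, 9, 11, 12, 13, 14, 15}


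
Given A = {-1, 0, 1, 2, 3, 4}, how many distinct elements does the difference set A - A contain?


A - A = {a - a' : a, a' ∈ A}; |A| = 6.
Bounds: 2|A|-1 ≤ |A - A| ≤ |A|² - |A| + 1, i.e. 11 ≤ |A - A| ≤ 31.
Note: 0 ∈ A - A always (from a - a). The set is symmetric: if d ∈ A - A then -d ∈ A - A.
Enumerate nonzero differences d = a - a' with a > a' (then include -d):
Positive differences: {1, 2, 3, 4, 5}
Full difference set: {0} ∪ (positive diffs) ∪ (negative diffs).
|A - A| = 1 + 2·5 = 11 (matches direct enumeration: 11).

|A - A| = 11


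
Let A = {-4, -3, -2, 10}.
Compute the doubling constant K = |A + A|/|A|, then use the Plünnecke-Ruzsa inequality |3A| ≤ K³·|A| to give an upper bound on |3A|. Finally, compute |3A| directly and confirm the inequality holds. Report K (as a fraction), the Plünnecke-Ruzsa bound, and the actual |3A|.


|A| = 4.
Step 1: Compute A + A by enumerating all 16 pairs.
A + A = {-8, -7, -6, -5, -4, 6, 7, 8, 20}, so |A + A| = 9.
Step 2: Doubling constant K = |A + A|/|A| = 9/4 = 9/4 ≈ 2.2500.
Step 3: Plünnecke-Ruzsa gives |3A| ≤ K³·|A| = (2.2500)³ · 4 ≈ 45.5625.
Step 4: Compute 3A = A + A + A directly by enumerating all triples (a,b,c) ∈ A³; |3A| = 16.
Step 5: Check 16 ≤ 45.5625? Yes ✓.

K = 9/4, Plünnecke-Ruzsa bound K³|A| ≈ 45.5625, |3A| = 16, inequality holds.


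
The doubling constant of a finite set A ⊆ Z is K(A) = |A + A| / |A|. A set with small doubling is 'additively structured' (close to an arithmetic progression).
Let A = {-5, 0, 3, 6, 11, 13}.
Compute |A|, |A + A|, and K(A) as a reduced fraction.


|A| = 6.
Compute A + A by enumerating all 36 pairs.
A + A = {-10, -5, -2, 0, 1, 3, 6, 8, 9, 11, 12, 13, 14, 16, 17, 19, 22, 24, 26}, so |A + A| = 19.
K = |A + A| / |A| = 19/6 (already in lowest terms) ≈ 3.1667.
Reference: AP of size 6 gives K = 11/6 ≈ 1.8333; a fully generic set of size 6 gives K ≈ 3.5000.

|A| = 6, |A + A| = 19, K = 19/6.


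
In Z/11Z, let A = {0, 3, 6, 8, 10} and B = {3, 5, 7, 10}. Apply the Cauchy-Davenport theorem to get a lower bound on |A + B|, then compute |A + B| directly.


Cauchy-Davenport: |A + B| ≥ min(p, |A| + |B| - 1) for A, B nonempty in Z/pZ.
|A| = 5, |B| = 4, p = 11.
CD lower bound = min(11, 5 + 4 - 1) = min(11, 8) = 8.
Compute A + B mod 11 directly:
a = 0: 0+3=3, 0+5=5, 0+7=7, 0+10=10
a = 3: 3+3=6, 3+5=8, 3+7=10, 3+10=2
a = 6: 6+3=9, 6+5=0, 6+7=2, 6+10=5
a = 8: 8+3=0, 8+5=2, 8+7=4, 8+10=7
a = 10: 10+3=2, 10+5=4, 10+7=6, 10+10=9
A + B = {0, 2, 3, 4, 5, 6, 7, 8, 9, 10}, so |A + B| = 10.
Verify: 10 ≥ 8? Yes ✓.

CD lower bound = 8, actual |A + B| = 10.


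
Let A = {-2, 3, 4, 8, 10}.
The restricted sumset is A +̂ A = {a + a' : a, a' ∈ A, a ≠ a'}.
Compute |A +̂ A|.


Restricted sumset: A +̂ A = {a + a' : a ∈ A, a' ∈ A, a ≠ a'}.
Equivalently, take A + A and drop any sum 2a that is achievable ONLY as a + a for a ∈ A (i.e. sums representable only with equal summands).
Enumerate pairs (a, a') with a < a' (symmetric, so each unordered pair gives one sum; this covers all a ≠ a'):
  -2 + 3 = 1
  -2 + 4 = 2
  -2 + 8 = 6
  -2 + 10 = 8
  3 + 4 = 7
  3 + 8 = 11
  3 + 10 = 13
  4 + 8 = 12
  4 + 10 = 14
  8 + 10 = 18
Collected distinct sums: {1, 2, 6, 7, 8, 11, 12, 13, 14, 18}
|A +̂ A| = 10
(Reference bound: |A +̂ A| ≥ 2|A| - 3 for |A| ≥ 2, with |A| = 5 giving ≥ 7.)

|A +̂ A| = 10


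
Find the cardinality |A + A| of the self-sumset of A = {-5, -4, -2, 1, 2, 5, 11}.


A + A = {a + a' : a, a' ∈ A}; |A| = 7.
General bounds: 2|A| - 1 ≤ |A + A| ≤ |A|(|A|+1)/2, i.e. 13 ≤ |A + A| ≤ 28.
Lower bound 2|A|-1 is attained iff A is an arithmetic progression.
Enumerate sums a + a' for a ≤ a' (symmetric, so this suffices):
a = -5: -5+-5=-10, -5+-4=-9, -5+-2=-7, -5+1=-4, -5+2=-3, -5+5=0, -5+11=6
a = -4: -4+-4=-8, -4+-2=-6, -4+1=-3, -4+2=-2, -4+5=1, -4+11=7
a = -2: -2+-2=-4, -2+1=-1, -2+2=0, -2+5=3, -2+11=9
a = 1: 1+1=2, 1+2=3, 1+5=6, 1+11=12
a = 2: 2+2=4, 2+5=7, 2+11=13
a = 5: 5+5=10, 5+11=16
a = 11: 11+11=22
Distinct sums: {-10, -9, -8, -7, -6, -4, -3, -2, -1, 0, 1, 2, 3, 4, 6, 7, 9, 10, 12, 13, 16, 22}
|A + A| = 22

|A + A| = 22
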